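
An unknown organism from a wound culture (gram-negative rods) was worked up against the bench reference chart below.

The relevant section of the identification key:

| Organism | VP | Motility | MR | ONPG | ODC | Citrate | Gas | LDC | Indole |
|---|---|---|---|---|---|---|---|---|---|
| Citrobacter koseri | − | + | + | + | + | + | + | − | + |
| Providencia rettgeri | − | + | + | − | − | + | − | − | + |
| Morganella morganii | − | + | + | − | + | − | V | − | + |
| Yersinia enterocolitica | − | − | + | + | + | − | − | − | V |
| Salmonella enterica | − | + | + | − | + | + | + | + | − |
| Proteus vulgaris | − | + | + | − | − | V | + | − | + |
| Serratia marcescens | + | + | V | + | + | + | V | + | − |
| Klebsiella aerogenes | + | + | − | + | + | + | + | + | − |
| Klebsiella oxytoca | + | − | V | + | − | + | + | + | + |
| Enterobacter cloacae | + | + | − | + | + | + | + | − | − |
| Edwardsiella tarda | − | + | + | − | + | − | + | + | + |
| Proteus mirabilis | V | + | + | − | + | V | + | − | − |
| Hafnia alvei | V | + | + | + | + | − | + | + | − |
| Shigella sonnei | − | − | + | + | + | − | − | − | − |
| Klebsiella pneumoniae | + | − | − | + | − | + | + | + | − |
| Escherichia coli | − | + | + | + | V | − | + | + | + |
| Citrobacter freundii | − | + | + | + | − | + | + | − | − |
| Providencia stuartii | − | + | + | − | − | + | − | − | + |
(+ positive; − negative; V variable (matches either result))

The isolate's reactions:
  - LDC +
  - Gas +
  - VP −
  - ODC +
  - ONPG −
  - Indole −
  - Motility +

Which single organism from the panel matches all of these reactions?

LDC +: excludes 10 organisms — 8 left.
Gas +: all 8 remaining candidates are consistent.
ONPG −: excludes 6 organisms — 2 left.
VP −: all 2 remaining candidates are consistent.
Motility +: all 2 remaining candidates are consistent.
Indole −: excludes Edwardsiella tarda — 1 left.
ODC +: the one remaining candidate is consistent.

Salmonella enterica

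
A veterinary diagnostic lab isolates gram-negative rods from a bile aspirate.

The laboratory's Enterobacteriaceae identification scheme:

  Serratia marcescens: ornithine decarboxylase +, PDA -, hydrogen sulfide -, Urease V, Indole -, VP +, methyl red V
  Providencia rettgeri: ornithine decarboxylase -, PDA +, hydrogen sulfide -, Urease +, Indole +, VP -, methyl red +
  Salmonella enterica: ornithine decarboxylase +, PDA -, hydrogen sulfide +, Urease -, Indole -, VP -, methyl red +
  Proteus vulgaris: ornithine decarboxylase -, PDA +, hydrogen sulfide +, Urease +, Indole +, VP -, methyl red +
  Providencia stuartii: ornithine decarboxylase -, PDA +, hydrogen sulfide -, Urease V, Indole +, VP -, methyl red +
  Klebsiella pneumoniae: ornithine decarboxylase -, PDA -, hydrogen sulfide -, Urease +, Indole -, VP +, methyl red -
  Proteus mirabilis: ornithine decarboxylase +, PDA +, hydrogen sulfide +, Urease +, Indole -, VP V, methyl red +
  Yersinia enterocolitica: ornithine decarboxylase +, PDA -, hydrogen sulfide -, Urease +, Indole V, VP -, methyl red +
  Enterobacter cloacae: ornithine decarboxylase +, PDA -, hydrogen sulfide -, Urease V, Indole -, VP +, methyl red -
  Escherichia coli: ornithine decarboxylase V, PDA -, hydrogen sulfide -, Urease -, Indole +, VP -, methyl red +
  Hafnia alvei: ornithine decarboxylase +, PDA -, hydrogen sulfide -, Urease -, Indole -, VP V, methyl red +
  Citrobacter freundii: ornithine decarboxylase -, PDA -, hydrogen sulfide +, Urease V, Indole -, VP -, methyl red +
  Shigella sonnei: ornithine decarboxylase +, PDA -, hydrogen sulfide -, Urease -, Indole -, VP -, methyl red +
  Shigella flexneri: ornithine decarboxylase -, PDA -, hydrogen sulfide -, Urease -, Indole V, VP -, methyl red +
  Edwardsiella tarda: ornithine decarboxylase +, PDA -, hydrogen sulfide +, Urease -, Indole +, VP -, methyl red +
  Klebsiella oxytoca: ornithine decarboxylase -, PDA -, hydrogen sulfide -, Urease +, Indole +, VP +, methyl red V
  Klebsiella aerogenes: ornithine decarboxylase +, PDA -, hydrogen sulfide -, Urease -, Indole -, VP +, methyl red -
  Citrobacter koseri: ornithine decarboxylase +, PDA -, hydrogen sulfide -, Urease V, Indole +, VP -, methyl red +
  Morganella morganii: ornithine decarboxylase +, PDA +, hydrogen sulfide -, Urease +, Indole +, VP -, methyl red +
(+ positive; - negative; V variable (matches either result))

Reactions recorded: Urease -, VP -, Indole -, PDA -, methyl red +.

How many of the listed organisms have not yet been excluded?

PDA -: excludes 5 organisms — 14 left.
Indole -: excludes Escherichia coli, Edwardsiella tarda, Klebsiella oxytoca, Citrobacter koseri — 10 left.
methyl red +: excludes Klebsiella pneumoniae, Enterobacter cloacae, Klebsiella aerogenes — 7 left.
Urease -: excludes Yersinia enterocolitica — 6 left.
VP -: excludes Serratia marcescens — 5 left.
Still consistent: Citrobacter freundii, Hafnia alvei, Salmonella enterica, Shigella flexneri, Shigella sonnei.

5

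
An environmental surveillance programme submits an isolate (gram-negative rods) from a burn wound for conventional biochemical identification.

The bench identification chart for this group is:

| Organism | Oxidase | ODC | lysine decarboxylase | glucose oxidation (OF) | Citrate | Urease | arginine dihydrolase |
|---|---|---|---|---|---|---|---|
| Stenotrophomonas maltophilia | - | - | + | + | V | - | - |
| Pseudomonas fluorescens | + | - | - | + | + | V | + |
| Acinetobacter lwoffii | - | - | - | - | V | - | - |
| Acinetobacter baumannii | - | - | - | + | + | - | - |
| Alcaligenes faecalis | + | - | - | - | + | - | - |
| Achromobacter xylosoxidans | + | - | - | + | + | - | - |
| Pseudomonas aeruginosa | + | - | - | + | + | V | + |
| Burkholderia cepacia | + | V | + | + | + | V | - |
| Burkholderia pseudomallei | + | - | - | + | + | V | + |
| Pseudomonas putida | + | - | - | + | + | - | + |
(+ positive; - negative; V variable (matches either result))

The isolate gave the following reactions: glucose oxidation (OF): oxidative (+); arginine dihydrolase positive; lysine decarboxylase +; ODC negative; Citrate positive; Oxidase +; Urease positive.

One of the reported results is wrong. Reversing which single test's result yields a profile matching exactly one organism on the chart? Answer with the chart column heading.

As reported, no row in the chart matches all 7 reactions.
Reversing Citrate → still no organism matches.
Reversing Urease → still no organism matches.
Reversing glucose oxidation (OF) → still no organism matches.
Reversing ODC → still no organism matches.
Reversing arginine dihydrolase (to -) → unique match: Burkholderia cepacia.
Reversing Oxidase → still no organism matches.
Reversing lysine decarboxylase → 3 organisms match (not unique).

arginine dihydrolase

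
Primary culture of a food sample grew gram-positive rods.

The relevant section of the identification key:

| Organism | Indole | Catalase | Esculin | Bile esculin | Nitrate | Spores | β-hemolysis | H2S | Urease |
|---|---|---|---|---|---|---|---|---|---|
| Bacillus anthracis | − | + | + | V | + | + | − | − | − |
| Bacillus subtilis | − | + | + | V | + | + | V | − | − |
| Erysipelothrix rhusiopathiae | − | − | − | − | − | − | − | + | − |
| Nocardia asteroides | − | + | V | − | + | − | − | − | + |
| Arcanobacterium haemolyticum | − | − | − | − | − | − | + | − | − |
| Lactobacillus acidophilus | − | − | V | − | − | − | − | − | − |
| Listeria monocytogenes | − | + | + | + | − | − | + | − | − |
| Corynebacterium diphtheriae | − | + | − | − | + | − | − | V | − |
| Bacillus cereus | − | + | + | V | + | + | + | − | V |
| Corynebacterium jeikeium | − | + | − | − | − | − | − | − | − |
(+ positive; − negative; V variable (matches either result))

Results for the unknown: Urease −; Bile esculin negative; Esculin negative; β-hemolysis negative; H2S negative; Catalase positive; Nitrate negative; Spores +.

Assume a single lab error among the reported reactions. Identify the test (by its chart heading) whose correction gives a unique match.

As reported, no row in the chart matches all 8 reactions.
Reversing Catalase → still no organism matches.
Reversing Esculin → still no organism matches.
Reversing Nitrate → still no organism matches.
Reversing Urease → still no organism matches.
Reversing Spores (to −) → unique match: Corynebacterium jeikeium.
Reversing H2S → still no organism matches.
Reversing β-hemolysis → still no organism matches.
Reversing Bile esculin → still no organism matches.

Spores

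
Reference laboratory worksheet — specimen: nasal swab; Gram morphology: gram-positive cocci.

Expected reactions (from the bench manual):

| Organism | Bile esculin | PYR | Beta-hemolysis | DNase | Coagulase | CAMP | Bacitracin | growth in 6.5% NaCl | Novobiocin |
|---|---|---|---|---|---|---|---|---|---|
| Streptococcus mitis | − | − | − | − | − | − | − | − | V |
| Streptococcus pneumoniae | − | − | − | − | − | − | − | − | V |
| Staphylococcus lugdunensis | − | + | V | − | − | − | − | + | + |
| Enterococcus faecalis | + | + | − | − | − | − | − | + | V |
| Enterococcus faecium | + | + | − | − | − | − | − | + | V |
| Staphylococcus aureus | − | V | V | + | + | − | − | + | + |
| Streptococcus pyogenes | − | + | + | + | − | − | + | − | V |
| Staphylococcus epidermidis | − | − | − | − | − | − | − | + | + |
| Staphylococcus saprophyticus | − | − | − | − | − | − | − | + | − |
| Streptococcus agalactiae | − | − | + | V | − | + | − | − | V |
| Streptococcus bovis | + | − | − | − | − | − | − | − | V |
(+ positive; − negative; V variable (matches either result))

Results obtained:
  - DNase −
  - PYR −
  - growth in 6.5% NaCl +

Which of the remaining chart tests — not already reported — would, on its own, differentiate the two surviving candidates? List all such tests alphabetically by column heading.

growth in 6.5% NaCl +: excludes 5 organisms — 6 left.
DNase −: excludes Staphylococcus aureus — 5 left.
PYR −: excludes Staphylococcus lugdunensis, Enterococcus faecalis, Enterococcus faecium — 2 left.
Two candidates remain: Staphylococcus epidermidis and Staphylococcus saprophyticus.
  Bile esculin: − vs − — same for both, does not separate.
  Beta-hemolysis: − vs − — same for both, does not separate.
  Coagulase: − vs − — same for both, does not separate.
  CAMP: − vs − — same for both, does not separate.
  Bacitracin: − vs − — same for both, does not separate.
  Novobiocin: Staphylococcus epidermidis +, Staphylococcus saprophyticus − — discriminates.

Novobiocin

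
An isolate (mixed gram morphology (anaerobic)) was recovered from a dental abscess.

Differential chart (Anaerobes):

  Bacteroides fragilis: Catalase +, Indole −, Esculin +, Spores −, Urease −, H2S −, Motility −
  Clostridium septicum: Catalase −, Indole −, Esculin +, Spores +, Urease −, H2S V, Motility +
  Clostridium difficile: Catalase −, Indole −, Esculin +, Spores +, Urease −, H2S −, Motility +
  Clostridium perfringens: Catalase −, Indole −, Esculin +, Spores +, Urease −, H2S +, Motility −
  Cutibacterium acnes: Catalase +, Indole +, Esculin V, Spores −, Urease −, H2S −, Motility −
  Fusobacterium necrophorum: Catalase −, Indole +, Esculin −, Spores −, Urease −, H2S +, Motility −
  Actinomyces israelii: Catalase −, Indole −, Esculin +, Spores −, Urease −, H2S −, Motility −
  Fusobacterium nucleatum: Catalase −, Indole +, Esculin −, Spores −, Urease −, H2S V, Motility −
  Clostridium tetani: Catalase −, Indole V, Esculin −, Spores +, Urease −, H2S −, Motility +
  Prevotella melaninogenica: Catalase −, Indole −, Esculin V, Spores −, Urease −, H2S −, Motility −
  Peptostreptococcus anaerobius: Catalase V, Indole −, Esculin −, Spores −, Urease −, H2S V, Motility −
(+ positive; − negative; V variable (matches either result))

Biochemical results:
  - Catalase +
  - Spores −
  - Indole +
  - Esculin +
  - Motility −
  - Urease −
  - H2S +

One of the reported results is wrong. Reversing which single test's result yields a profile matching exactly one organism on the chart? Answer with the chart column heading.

As reported, no row in the chart matches all 7 reactions.
Reversing Indole → still no organism matches.
Reversing Catalase → still no organism matches.
Reversing Motility → still no organism matches.
Reversing H2S (to −) → unique match: Cutibacterium acnes.
Reversing Urease → still no organism matches.
Reversing Spores → still no organism matches.
Reversing Esculin → still no organism matches.

H2S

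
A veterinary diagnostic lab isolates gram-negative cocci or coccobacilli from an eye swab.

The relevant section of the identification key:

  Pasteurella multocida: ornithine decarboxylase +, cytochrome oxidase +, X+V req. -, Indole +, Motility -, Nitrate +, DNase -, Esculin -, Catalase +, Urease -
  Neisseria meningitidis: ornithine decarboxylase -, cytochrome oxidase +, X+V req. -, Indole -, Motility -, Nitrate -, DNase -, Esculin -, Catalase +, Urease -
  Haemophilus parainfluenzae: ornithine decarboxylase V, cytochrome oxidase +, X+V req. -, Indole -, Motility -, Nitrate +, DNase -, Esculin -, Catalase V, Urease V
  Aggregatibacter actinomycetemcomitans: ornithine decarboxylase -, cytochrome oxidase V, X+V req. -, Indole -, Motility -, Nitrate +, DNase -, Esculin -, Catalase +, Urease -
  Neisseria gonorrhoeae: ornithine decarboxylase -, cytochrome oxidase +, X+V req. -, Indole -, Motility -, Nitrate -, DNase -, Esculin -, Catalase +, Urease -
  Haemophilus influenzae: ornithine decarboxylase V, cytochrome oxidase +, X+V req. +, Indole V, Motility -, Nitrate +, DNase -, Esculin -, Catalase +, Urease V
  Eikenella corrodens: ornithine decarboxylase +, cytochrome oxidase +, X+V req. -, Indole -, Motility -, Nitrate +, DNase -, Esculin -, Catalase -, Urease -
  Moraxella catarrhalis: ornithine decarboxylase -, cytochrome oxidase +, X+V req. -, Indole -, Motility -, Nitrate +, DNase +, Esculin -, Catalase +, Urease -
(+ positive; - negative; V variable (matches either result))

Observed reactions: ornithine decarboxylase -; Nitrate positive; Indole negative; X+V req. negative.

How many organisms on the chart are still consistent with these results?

3

Indole -: excludes Pasteurella multocida — 7 left.
X+V req. -: excludes Haemophilus influenzae — 6 left.
ornithine decarboxylase -: excludes Eikenella corrodens — 5 left.
Nitrate +: excludes Neisseria meningitidis, Neisseria gonorrhoeae — 3 left.
Still consistent: Aggregatibacter actinomycetemcomitans, Haemophilus parainfluenzae, Moraxella catarrhalis.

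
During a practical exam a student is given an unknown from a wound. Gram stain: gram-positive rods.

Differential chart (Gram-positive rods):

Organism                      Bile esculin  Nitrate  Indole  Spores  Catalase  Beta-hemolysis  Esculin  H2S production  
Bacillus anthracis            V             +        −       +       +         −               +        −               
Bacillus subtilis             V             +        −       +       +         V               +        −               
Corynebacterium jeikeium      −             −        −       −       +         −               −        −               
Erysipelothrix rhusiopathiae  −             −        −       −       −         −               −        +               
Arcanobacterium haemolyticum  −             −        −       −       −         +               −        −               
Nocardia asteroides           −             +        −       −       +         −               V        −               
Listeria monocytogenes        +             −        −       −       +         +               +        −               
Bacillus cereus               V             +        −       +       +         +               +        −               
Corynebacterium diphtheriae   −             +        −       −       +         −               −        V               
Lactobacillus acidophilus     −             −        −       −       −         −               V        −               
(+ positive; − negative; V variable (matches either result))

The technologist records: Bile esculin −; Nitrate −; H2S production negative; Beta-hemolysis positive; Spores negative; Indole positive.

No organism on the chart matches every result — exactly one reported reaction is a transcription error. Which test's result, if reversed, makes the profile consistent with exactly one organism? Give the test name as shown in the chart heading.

As reported, no row in the chart matches all 6 reactions.
Reversing Spores → still no organism matches.
Reversing Indole (to −) → unique match: Arcanobacterium haemolyticum.
Reversing Beta-hemolysis → still no organism matches.
Reversing H2S production → still no organism matches.
Reversing Bile esculin → still no organism matches.
Reversing Nitrate → still no organism matches.

Indole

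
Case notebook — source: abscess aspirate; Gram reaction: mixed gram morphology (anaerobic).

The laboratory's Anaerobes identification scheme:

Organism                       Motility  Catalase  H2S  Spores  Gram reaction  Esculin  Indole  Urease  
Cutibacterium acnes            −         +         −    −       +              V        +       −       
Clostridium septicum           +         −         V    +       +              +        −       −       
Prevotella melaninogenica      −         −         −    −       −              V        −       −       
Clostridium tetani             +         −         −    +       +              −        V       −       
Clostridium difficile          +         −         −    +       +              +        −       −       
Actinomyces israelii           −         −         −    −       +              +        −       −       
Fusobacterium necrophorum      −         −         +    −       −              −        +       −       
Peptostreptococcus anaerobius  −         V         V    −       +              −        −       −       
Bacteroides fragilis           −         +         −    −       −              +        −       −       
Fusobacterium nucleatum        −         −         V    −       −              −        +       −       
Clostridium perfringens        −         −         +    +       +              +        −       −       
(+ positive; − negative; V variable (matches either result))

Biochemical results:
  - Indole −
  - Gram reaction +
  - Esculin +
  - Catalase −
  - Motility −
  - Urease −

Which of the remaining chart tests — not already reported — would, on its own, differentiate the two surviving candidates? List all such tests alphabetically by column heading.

H2S, Spores

Motility −: excludes Clostridium septicum, Clostridium tetani, Clostridium difficile — 8 left.
Esculin +: excludes Fusobacterium necrophorum, Peptostreptococcus anaerobius, Fusobacterium nucleatum — 5 left.
Catalase −: excludes Cutibacterium acnes, Bacteroides fragilis — 3 left.
Indole −: all 3 remaining candidates are consistent.
Urease −: all 3 remaining candidates are consistent.
Gram reaction +: excludes Prevotella melaninogenica — 2 left.
Two candidates remain: Actinomyces israelii and Clostridium perfringens.
  H2S: Actinomyces israelii −, Clostridium perfringens + — discriminates.
  Spores: Actinomyces israelii −, Clostridium perfringens + — discriminates.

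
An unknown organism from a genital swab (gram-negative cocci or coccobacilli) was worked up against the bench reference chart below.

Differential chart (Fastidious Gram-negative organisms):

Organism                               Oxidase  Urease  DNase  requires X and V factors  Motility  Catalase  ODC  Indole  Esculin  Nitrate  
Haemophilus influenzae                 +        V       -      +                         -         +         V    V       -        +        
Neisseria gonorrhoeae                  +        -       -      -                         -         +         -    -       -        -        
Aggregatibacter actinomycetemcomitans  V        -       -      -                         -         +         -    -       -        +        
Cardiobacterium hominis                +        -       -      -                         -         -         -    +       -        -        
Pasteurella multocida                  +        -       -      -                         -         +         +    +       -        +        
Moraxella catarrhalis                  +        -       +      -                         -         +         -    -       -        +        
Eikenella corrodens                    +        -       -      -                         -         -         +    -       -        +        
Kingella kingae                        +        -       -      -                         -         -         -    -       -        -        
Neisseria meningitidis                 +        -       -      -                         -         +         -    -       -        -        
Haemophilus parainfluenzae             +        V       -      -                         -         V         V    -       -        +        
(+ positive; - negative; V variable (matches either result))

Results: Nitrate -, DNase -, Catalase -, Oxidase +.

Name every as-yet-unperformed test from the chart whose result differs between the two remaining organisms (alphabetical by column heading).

Indole

DNase -: excludes Moraxella catarrhalis — 9 left.
Nitrate -: excludes 5 organisms — 4 left.
Oxidase +: all 4 remaining candidates are consistent.
Catalase -: excludes Neisseria gonorrhoeae, Neisseria meningitidis — 2 left.
Two candidates remain: Cardiobacterium hominis and Kingella kingae.
  Urease: - vs - — same for both, does not separate.
  requires X and V factors: - vs - — same for both, does not separate.
  Motility: - vs - — same for both, does not separate.
  ODC: - vs - — same for both, does not separate.
  Indole: Cardiobacterium hominis +, Kingella kingae - — discriminates.
  Esculin: - vs - — same for both, does not separate.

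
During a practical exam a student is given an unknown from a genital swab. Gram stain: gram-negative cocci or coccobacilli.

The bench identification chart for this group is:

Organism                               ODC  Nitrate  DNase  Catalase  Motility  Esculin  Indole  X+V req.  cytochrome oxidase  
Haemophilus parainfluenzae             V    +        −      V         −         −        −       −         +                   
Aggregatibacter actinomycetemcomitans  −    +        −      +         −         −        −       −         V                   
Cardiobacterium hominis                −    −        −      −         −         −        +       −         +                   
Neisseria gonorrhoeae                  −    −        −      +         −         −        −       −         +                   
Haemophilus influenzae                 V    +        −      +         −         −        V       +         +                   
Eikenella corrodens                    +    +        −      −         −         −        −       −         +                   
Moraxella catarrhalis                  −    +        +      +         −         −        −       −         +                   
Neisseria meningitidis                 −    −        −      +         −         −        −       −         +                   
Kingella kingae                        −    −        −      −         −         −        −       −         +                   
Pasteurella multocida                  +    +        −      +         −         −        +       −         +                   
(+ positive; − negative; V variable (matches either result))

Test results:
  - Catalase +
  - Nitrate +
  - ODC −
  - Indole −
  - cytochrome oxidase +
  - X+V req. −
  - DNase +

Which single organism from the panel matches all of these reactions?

Moraxella catarrhalis

DNase +: excludes 9 organisms — 1 left.
ODC −: the one remaining candidate is consistent.
cytochrome oxidase +: the one remaining candidate is consistent.
Catalase +: the one remaining candidate is consistent.
Indole −: the one remaining candidate is consistent.
Nitrate +: the one remaining candidate is consistent.
X+V req. −: the one remaining candidate is consistent.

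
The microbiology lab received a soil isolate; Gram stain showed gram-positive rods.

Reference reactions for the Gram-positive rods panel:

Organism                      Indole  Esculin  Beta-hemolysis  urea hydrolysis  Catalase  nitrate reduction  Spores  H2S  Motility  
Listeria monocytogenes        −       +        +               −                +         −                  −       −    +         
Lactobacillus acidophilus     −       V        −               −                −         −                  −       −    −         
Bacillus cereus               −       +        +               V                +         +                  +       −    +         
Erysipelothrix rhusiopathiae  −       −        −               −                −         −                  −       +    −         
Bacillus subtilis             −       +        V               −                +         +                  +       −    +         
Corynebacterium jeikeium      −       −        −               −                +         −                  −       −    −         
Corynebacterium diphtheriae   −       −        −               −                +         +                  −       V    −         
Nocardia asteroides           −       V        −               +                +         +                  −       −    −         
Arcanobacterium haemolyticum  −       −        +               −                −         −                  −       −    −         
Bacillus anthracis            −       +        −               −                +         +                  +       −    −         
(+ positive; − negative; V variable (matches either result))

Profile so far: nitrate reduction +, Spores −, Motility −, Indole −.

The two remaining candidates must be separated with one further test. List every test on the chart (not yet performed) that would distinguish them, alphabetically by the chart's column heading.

Spores −: excludes Bacillus cereus, Bacillus subtilis, Bacillus anthracis — 7 left.
Motility −: excludes Listeria monocytogenes — 6 left.
Indole −: all 6 remaining candidates are consistent.
nitrate reduction +: excludes Lactobacillus acidophilus, Erysipelothrix rhusiopathiae, Corynebacterium jeikeium, Arcanobacterium haemolyticum — 2 left.
Two candidates remain: Corynebacterium diphtheriae and Nocardia asteroides.
  Esculin: − vs V — variable for at least one, does not separate.
  Beta-hemolysis: − vs − — same for both, does not separate.
  urea hydrolysis: Corynebacterium diphtheriae −, Nocardia asteroides + — discriminates.
  Catalase: + vs + — same for both, does not separate.
  H2S: V vs − — variable for at least one, does not separate.

urea hydrolysis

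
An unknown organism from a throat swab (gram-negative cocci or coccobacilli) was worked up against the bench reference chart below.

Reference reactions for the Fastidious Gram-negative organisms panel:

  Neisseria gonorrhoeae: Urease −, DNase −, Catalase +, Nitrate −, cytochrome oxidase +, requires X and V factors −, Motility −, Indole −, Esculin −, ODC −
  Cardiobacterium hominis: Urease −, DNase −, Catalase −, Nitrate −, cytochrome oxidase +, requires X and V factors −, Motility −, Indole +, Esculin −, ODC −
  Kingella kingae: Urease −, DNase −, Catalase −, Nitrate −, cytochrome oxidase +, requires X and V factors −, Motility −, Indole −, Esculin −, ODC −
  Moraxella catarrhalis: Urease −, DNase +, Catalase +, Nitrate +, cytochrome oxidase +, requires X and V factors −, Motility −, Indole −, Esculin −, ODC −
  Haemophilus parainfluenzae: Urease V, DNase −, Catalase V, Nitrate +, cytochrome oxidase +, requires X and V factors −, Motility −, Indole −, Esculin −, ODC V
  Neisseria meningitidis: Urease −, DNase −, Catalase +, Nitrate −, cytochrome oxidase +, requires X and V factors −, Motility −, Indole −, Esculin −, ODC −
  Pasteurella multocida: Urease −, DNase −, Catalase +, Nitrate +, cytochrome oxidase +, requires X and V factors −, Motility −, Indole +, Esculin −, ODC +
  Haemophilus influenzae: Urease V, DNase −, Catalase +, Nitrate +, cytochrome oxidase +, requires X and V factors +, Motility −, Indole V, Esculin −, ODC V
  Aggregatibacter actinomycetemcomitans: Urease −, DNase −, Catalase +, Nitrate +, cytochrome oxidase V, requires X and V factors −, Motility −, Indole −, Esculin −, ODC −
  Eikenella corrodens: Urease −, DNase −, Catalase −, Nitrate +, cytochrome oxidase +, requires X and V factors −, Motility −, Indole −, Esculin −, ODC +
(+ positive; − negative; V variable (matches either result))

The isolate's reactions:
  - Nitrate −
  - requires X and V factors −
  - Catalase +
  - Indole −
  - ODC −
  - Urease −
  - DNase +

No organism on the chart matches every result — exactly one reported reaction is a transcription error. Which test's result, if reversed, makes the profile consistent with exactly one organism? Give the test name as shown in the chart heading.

Nitrate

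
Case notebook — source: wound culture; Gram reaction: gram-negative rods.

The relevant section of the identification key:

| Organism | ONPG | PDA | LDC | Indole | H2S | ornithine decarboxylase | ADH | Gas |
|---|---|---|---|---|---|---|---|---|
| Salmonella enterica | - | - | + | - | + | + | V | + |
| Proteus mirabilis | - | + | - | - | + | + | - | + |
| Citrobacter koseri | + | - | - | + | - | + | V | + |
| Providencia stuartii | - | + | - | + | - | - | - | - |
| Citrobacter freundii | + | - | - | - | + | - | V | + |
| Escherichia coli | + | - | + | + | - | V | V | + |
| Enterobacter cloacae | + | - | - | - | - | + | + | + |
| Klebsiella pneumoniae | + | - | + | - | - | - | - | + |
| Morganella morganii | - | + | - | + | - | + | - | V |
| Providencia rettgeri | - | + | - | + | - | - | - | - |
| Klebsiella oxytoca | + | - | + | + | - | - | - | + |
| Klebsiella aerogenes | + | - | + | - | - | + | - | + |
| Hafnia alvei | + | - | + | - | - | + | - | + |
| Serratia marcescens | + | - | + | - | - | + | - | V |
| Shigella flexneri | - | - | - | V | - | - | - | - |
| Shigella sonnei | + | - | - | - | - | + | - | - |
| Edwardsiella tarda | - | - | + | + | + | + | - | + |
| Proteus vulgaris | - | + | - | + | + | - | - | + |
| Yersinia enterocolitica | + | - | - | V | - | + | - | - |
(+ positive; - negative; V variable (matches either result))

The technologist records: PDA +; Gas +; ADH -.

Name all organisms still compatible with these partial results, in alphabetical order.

Morganella morganii, Proteus mirabilis, Proteus vulgaris

ADH -: excludes Enterobacter cloacae — 18 left.
Gas +: excludes 5 organisms — 13 left.
PDA +: excludes 10 organisms — 3 left.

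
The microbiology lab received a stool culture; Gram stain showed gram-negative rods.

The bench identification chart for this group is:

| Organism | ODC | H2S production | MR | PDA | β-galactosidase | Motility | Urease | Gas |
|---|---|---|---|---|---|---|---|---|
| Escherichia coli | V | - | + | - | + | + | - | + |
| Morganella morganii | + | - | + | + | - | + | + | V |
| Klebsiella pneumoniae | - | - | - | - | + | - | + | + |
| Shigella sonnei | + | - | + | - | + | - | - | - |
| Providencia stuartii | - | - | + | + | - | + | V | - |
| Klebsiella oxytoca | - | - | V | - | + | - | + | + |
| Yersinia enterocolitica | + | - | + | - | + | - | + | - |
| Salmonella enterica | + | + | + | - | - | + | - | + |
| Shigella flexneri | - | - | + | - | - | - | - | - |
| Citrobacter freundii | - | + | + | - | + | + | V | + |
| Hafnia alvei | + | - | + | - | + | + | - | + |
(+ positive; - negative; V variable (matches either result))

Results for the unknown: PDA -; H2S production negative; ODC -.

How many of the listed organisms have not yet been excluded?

H2S production -: excludes Salmonella enterica, Citrobacter freundii — 9 left.
ODC -: excludes Morganella morganii, Shigella sonnei, Yersinia enterocolitica, Hafnia alvei — 5 left.
PDA -: excludes Providencia stuartii — 4 left.
Still consistent: Escherichia coli, Klebsiella oxytoca, Klebsiella pneumoniae, Shigella flexneri.

4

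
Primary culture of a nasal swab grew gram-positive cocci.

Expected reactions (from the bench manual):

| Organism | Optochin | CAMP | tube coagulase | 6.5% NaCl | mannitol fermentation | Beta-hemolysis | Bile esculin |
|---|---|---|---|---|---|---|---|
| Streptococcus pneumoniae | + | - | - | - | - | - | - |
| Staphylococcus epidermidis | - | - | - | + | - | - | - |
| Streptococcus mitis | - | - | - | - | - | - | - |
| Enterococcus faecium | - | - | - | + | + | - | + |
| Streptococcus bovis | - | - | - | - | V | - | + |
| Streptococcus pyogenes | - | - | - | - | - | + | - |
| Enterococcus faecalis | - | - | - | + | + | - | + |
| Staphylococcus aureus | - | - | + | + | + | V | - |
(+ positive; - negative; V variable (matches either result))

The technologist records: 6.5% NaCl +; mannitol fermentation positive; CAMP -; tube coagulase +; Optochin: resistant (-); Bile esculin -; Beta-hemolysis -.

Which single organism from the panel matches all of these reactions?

mannitol fermentation +: excludes Streptococcus pneumoniae, Staphylococcus epidermidis, Streptococcus mitis, Streptococcus pyogenes — 4 left.
6.5% NaCl +: excludes Streptococcus bovis — 3 left.
tube coagulase +: excludes Enterococcus faecium, Enterococcus faecalis — 1 left.
Optochin -: the one remaining candidate is consistent.
CAMP -: the one remaining candidate is consistent.
Beta-hemolysis -: the one remaining candidate is consistent.
Bile esculin -: the one remaining candidate is consistent.

Staphylococcus aureus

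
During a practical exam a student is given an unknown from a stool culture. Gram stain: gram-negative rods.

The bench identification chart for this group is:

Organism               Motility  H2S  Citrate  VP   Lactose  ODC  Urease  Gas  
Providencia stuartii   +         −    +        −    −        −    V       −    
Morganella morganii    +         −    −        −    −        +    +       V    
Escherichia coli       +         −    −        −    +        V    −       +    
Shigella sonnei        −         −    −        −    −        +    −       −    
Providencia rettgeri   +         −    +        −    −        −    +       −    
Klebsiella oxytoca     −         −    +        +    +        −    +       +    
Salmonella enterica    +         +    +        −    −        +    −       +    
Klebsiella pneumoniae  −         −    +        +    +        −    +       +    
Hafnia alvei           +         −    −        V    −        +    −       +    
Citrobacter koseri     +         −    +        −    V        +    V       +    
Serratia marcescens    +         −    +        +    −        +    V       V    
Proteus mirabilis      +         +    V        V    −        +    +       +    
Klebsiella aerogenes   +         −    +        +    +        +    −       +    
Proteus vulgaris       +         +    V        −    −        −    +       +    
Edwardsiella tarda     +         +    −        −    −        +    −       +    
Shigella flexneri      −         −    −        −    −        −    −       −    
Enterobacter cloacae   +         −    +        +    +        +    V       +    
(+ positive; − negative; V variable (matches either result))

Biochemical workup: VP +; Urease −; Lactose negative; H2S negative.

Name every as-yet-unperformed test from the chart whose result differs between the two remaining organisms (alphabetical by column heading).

Lactose −: excludes 5 organisms — 12 left.
H2S −: excludes Salmonella enterica, Proteus mirabilis, Proteus vulgaris, Edwardsiella tarda — 8 left.
Urease −: excludes Morganella morganii, Providencia rettgeri — 6 left.
VP +: excludes Providencia stuartii, Shigella sonnei, Citrobacter koseri, Shigella flexneri — 2 left.
Two candidates remain: Hafnia alvei and Serratia marcescens.
  Motility: + vs + — same for both, does not separate.
  Citrate: Hafnia alvei −, Serratia marcescens + — discriminates.
  ODC: + vs + — same for both, does not separate.
  Gas: + vs V — variable for at least one, does not separate.

Citrate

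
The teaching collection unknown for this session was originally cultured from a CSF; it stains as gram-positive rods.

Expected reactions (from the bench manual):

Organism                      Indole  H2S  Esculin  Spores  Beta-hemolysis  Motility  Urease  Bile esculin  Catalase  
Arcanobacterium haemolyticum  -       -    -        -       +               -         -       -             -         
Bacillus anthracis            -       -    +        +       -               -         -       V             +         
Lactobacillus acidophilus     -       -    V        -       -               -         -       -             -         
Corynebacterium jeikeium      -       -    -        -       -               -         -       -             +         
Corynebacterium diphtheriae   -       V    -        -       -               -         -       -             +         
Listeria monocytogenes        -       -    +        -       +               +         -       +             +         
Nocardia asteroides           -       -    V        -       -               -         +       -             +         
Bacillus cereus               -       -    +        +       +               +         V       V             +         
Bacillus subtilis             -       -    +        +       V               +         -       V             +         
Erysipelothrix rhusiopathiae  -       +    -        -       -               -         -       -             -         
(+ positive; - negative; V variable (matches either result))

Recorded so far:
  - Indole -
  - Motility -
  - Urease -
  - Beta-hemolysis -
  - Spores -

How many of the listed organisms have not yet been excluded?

Beta-hemolysis -: excludes Arcanobacterium haemolyticum, Listeria monocytogenes, Bacillus cereus — 7 left.
Indole -: all 7 remaining candidates are consistent.
Motility -: excludes Bacillus subtilis — 6 left.
Urease -: excludes Nocardia asteroides — 5 left.
Spores -: excludes Bacillus anthracis — 4 left.
Still consistent: Corynebacterium diphtheriae, Corynebacterium jeikeium, Erysipelothrix rhusiopathiae, Lactobacillus acidophilus.

4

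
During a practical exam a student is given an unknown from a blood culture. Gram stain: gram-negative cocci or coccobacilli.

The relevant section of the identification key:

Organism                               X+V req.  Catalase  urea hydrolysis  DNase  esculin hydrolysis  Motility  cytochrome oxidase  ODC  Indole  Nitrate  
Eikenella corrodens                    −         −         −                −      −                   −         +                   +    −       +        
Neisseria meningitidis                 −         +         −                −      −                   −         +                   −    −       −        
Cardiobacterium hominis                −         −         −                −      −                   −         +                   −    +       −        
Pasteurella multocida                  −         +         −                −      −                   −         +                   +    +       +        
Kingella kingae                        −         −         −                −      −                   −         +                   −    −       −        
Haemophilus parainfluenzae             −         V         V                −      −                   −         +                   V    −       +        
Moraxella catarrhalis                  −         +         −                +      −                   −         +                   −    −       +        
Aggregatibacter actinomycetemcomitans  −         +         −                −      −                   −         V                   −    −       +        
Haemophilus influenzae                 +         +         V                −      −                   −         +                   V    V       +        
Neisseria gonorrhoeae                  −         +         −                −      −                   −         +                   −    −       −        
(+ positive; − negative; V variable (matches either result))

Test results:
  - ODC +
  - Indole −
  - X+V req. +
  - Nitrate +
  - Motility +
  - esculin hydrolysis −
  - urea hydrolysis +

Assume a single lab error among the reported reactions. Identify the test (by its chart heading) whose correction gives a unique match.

Motility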